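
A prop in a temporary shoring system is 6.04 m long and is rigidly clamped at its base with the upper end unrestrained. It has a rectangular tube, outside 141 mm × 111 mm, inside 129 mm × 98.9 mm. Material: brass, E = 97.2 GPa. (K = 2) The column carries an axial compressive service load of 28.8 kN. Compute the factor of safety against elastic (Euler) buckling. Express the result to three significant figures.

n ≈ 1.29

Weak-axis I_min = (h_o·b_o³ − h_i·b_i³)/12 with b_o = 111, b_i = 98.90 mm (shorter outer/inner sides).
I_min = (141×111³ − 129.0×98.90³)/12 = 5.671×10^6 mm⁴
I = 5.671×10^6 mm⁴ = 5.671×10^-6 m⁴
Effective length L_e = K·L = 2 × 6.04 = 12.08 m
P_cr = π²EI / L_e² = π² × 97.2×10⁹ × 5.671×10^-6 / 12.08² = 3.728×10^4 N
Factor of safety n = P_cr / P = 37.278 / 28.8 = 1.29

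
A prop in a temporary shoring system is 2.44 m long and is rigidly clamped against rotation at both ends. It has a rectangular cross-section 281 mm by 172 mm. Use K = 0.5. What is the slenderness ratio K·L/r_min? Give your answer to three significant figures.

λ ≈ 24.6

Buckling occurs about the weak axis: I_min = h·b³/12 with b = 172 mm (the shorter side).
I_min = 281×172³/12 = 1.192×10^8 mm⁴
A = 4.833×10^4 mm²;  r_min = √(I/A) = √(1.192×10^8/4.833×10^4) = 49.65 mm
L_e = K·L = 0.5 × 2.44 m = 1.220 m = 1220.0 mm
λ = L_e / r_min = 1220.0 / 49.65 = 24.6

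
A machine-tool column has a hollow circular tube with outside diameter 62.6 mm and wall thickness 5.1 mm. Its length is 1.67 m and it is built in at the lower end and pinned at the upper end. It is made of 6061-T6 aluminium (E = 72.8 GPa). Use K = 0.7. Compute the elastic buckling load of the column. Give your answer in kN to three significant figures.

Inner diameter d_i = 62.6 − 2×5.1 = 52.40 mm
I = π(d_o⁴ − d_i⁴)/64 = π(62.6⁴ − 52.40⁴)/64 = 3.837×10^5 mm⁴
I = 3.837×10^5 mm⁴ = 3.837×10^-7 m⁴
Effective length L_e = K·L = 0.7 × 1.67 = 1.169 m
P_cr = π²EI / L_e² = π² × 72.8×10⁹ × 3.837×10^-7 / 1.169² = 2.018×10^5 N

P_cr ≈ 202 kN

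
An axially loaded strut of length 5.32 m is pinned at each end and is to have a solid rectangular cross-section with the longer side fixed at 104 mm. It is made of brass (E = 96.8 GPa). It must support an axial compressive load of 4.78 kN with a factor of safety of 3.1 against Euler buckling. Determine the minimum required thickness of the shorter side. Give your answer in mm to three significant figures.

b ≈ 37.0 mm

Required P_cr = n·P = 3.1 × 4.78 = 14.82 kN
L_e = K·L = 1 × 5.32 = 5.320 m
Required I = P_cr·L_e²/(π²E) = 1.482×10^4 × 5.320² / (π² × 9.68×10^10) = 4.390×10^-7 m⁴
I_req = 4.390×10^5 mm⁴
Rectangle, weak axis: I_min = h·b³/12 with h = 104 mm fixed  ⇒  b = (12I/h)^(1/3) = 37.0 mm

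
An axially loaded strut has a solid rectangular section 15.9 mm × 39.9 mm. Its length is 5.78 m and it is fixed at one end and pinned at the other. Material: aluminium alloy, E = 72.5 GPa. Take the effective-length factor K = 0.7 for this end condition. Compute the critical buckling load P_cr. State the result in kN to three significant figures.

Buckling occurs about the weak axis: I_min = h·b³/12 with b = 15.9 mm (the shorter side).
I_min = 39.9×15.9³/12 = 1.337×10^4 mm⁴
I = 1.337×10^4 mm⁴ = 1.337×10^-8 m⁴
Effective length L_e = K·L = 0.7 × 5.78 = 4.046 m
P_cr = π²EI / L_e² = π² × 72.5×10⁹ × 1.337×10^-8 / 4.046² = 584.2 N

P_cr ≈ 0.584 kN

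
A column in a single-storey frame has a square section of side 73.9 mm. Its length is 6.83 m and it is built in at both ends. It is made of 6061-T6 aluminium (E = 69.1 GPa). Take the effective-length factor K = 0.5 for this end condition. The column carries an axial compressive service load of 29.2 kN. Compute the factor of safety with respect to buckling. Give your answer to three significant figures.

n ≈ 4.98

I = a⁴/12 = 73.9⁴/12 = 2.485×10^6 mm⁴
I = 2.485×10^6 mm⁴ = 2.485×10^-6 m⁴
Effective length L_e = K·L = 0.5 × 6.83 = 3.415 m
P_cr = π²EI / L_e² = π² × 69.1×10⁹ × 2.485×10^-6 / 3.415² = 1.453×10^5 N
Factor of safety n = P_cr / P = 145.34 / 29.2 = 4.98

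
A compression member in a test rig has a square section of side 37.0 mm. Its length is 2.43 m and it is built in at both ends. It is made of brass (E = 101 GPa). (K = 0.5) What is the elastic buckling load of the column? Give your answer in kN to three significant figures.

P_cr ≈ 105 kN

I = a⁴/12 = 37.0⁴/12 = 1.562×10^5 mm⁴
I = 1.562×10^5 mm⁴ = 1.562×10^-7 m⁴
Effective length L_e = K·L = 0.5 × 2.43 = 1.215 m
P_cr = π²EI / L_e² = π² × 101×10⁹ × 1.562×10^-7 / 1.215² = 1.055×10^5 N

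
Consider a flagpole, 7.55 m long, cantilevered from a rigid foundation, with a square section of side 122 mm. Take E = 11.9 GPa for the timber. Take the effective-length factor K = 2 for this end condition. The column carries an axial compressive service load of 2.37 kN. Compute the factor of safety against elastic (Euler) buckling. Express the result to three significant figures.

I = a⁴/12 = 122⁴/12 = 1.846×10^7 mm⁴
I = 1.846×10^7 mm⁴ = 1.846×10^-5 m⁴
Effective length L_e = K·L = 2 × 7.55 = 15.10 m
P_cr = π²EI / L_e² = π² × 11.9×10⁹ × 1.846×10^-5 / 15.10² = 9.509×10^3 N
Factor of safety n = P_cr / P = 9.5094 / 2.37 = 4.01

n ≈ 4.01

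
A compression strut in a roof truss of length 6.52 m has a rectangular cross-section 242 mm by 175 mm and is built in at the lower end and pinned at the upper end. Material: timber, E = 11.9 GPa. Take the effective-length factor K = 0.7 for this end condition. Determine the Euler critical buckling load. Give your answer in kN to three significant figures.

Buckling occurs about the weak axis: I_min = h·b³/12 with b = 175 mm (the shorter side).
I_min = 242×175³/12 = 1.081×10^8 mm⁴
I = 1.081×10^8 mm⁴ = 1.081×10^-4 m⁴
Effective length L_e = K·L = 0.7 × 6.52 = 4.564 m
P_cr = π²EI / L_e² = π² × 11.9×10⁹ × 1.081×10^-4 / 4.564² = 6.094×10^5 N

P_cr ≈ 609 kN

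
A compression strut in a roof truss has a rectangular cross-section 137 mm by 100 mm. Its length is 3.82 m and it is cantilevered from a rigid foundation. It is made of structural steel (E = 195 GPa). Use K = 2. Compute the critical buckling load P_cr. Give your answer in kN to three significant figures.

P_cr ≈ 376 kN

Buckling occurs about the weak axis: I_min = h·b³/12 with b = 100 mm (the shorter side).
I_min = 137×100³/12 = 1.142×10^7 mm⁴
I = 1.142×10^7 mm⁴ = 1.142×10^-5 m⁴
Effective length L_e = K·L = 2 × 3.82 = 7.640 m
P_cr = π²EI / L_e² = π² × 195×10⁹ × 1.142×10^-5 / 7.640² = 3.764×10^5 N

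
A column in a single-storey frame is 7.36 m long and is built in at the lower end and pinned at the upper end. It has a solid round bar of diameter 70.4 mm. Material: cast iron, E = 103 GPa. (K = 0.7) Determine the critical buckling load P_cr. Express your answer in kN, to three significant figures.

I = πd⁴/64 = π×70.4⁴/64 = 1.206×10^6 mm⁴
I = 1.206×10^6 mm⁴ = 1.206×10^-6 m⁴
Effective length L_e = K·L = 0.7 × 7.36 = 5.152 m
P_cr = π²EI / L_e² = π² × 103×10⁹ × 1.206×10^-6 / 5.152² = 4.618×10^4 N

P_cr ≈ 46.2 kN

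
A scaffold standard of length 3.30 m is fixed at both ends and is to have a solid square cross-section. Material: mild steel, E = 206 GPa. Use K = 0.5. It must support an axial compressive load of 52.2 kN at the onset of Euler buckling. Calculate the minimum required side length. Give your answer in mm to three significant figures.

a ≈ 30.3 mm

L_e = K·L = 0.5 × 3.30 = 1.650 m
Required I = P_cr·L_e²/(π²E) = 5.220×10^4 × 1.650² / (π² × 2.06×10^11) = 6.990×10^-8 m⁴
I_req = 6.990×10^4 mm⁴
Solid square: I = a⁴/12  ⇒  a = (12I)^(1/4) = (12×6.990×10^4)^(1/4) = 30.3 mm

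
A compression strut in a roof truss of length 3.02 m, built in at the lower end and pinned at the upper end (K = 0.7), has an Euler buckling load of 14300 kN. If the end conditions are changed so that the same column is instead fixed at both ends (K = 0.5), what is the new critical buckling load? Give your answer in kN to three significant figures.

P_cr ∝ 1/K², so P_cr,new = P_cr,old × (K_old/K_new)² = 14300 × (0.7/0.5)²
= 14300 × 1.960 = 28000 kN

P_cr ≈ 28000 kN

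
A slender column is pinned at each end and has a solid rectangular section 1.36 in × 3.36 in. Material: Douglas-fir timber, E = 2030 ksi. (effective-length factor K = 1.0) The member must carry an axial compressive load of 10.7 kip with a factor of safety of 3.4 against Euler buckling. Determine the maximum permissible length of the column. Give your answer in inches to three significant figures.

L_max ≈ 19.7 in

Buckling occurs about the weak axis: I_min = h·b³/12 with b = 1.36 in (the shorter side).
I_min = 3.36×1.36³/12 = 0.7043 in⁴
Required critical load P_cr = n·P = 3.4 × 10.7 = 36.38 kip = 3.638×10^4 lb
From P_cr = π²EI/(K·L)²:  L = (1/K)·√(π²EI/P_cr) = (1/1)·√(π²×2.03×10^6×0.7043/3.638×10^4)
L = 19.7 in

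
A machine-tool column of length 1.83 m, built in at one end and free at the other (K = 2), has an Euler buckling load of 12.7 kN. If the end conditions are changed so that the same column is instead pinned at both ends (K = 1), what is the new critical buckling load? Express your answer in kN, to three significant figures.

P_cr ≈ 50.8 kN

P_cr ∝ 1/K², so P_cr,new = P_cr,old × (K_old/K_new)² = 12.7 × (2/1)²
= 12.7 × 4.000 = 50.8 kN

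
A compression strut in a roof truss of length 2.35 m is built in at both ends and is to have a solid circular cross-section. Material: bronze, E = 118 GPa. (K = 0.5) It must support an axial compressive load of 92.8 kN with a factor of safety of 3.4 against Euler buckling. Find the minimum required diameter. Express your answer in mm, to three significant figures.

d ≈ 52.5 mm

Required P_cr = n·P = 3.4 × 92.8 = 315.5 kN
L_e = K·L = 0.5 × 2.35 = 1.175 m
Required I = P_cr·L_e²/(π²E) = 3.155×10^5 × 1.175² / (π² × 1.18×10^11) = 3.740×10^-7 m⁴
I_req = 3.740×10^5 mm⁴
Solid circle: I = πd⁴/64  ⇒  d = (64I/π)^(1/4) = (64×3.740×10^5/π)^(1/4) = 52.5 mm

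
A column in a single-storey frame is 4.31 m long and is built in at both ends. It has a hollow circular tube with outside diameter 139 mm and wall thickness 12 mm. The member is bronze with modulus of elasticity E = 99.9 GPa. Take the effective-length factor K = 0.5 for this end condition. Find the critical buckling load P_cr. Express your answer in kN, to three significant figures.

P_cr ≈ 2070 kN

Inner diameter d_i = 139 − 2×12 = 115.0 mm
I = π(d_o⁴ − d_i⁴)/64 = π(139⁴ − 115.0⁴)/64 = 9.739×10^6 mm⁴
I = 9.739×10^6 mm⁴ = 9.739×10^-6 m⁴
Effective length L_e = K·L = 0.5 × 4.31 = 2.155 m
P_cr = π²EI / L_e² = π² × 99.9×10⁹ × 9.739×10^-6 / 2.155² = 2.068×10^6 N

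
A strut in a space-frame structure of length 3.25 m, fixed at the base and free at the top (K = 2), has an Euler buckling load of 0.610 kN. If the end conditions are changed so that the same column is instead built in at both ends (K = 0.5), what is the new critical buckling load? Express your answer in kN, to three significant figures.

P_cr ≈ 9.76 kN

P_cr ∝ 1/K², so P_cr,new = P_cr,old × (K_old/K_new)² = 0.610 × (2/0.5)²
= 0.610 × 16.00 = 9.76 kN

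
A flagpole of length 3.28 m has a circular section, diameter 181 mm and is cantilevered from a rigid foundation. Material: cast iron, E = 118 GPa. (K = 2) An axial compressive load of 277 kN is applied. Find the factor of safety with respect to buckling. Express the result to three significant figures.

I = πd⁴/64 = π×181⁴/64 = 5.268×10^7 mm⁴
I = 5.268×10^7 mm⁴ = 5.268×10^-5 m⁴
Effective length L_e = K·L = 2 × 3.28 = 6.560 m
P_cr = π²EI / L_e² = π² × 118×10⁹ × 5.268×10^-5 / 6.560² = 1.426×10^6 N
Factor of safety n = P_cr / P = 1425.8 / 277 = 5.15

n ≈ 5.15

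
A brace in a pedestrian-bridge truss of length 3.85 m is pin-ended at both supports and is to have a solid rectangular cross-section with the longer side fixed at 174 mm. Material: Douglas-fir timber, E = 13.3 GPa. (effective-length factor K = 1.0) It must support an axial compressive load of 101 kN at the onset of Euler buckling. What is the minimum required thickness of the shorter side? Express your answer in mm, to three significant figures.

L_e = K·L = 1 × 3.85 = 3.850 m
Required I = P_cr·L_e²/(π²E) = 1.010×10^5 × 3.850² / (π² × 1.33×10^10) = 1.140×10^-5 m⁴
I_req = 1.140×10^7 mm⁴
Rectangle, weak axis: I_min = h·b³/12 with h = 174 mm fixed  ⇒  b = (12I/h)^(1/3) = 92.3 mm

b ≈ 92.3 mm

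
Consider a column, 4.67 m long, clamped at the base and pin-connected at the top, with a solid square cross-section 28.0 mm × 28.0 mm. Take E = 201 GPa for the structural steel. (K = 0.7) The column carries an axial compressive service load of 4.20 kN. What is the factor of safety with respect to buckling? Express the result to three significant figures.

n ≈ 2.26

I = a⁴/12 = 28.0⁴/12 = 5.122×10^4 mm⁴
I = 5.122×10^4 mm⁴ = 5.122×10^-8 m⁴
Effective length L_e = K·L = 0.7 × 4.67 = 3.269 m
P_cr = π²EI / L_e² = π² × 201×10⁹ × 5.122×10^-8 / 3.269² = 9.509×10^3 N
Factor of safety n = P_cr / P = 9.5086 / 4.20 = 2.26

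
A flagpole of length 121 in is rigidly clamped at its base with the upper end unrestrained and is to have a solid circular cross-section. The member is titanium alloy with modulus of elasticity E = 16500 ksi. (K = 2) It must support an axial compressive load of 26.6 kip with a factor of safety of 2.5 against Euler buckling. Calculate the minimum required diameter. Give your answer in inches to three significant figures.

Required P_cr = n·P = 2.5 × 26.6 = 66.50 kip
L_e = K·L = 2 × 121 = 242.0 in
Required I = P_cr·L_e²/(π²E) = 6.650×10^4 × 242.0² / (π² × 1.65×10^7) = 23.91 in⁴
Solid circle: I = πd⁴/64  ⇒  d = (64I/π)^(1/4) = (64×23.91/π)^(1/4) = 4.70 in

d ≈ 4.70 in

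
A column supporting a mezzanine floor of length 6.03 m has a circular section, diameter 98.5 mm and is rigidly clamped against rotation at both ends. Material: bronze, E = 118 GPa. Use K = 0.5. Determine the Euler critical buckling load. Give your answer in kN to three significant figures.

P_cr ≈ 592 kN

I = πd⁴/64 = π×98.5⁴/64 = 4.621×10^6 mm⁴
I = 4.621×10^6 mm⁴ = 4.621×10^-6 m⁴
Effective length L_e = K·L = 0.5 × 6.03 = 3.015 m
P_cr = π²EI / L_e² = π² × 118×10⁹ × 4.621×10^-6 / 3.015² = 5.920×10^5 N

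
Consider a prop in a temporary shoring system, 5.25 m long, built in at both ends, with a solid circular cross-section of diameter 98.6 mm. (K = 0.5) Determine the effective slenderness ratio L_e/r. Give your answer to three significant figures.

I = πd⁴/64 = π×98.6⁴/64 = 4.640×10^6 mm⁴
A = 7.636×10^3 mm²;  r_min = √(I/A) = √(4.640×10^6/7.636×10^3) = 24.65 mm
L_e = K·L = 0.5 × 5.25 m = 2.625 m = 2625.0 mm
λ = L_e / r_min = 2625.0 / 24.65 = 106

λ ≈ 106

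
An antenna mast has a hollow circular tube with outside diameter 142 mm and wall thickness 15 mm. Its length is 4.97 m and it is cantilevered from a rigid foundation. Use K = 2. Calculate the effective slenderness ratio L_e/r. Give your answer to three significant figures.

λ ≈ 220

Inner diameter d_i = 142 − 2×15 = 112.0 mm
I = π(d_o⁴ − d_i⁴)/64 = π(142⁴ − 112.0⁴)/64 = 1.223×10^7 mm⁴
A = 5.985×10^3 mm²;  r_min = √(I/A) = √(1.223×10^7/5.985×10^3) = 45.21 mm
L_e = K·L = 2 × 4.97 m = 9.940 m = 9940.0 mm
λ = L_e / r_min = 9940.0 / 45.21 = 220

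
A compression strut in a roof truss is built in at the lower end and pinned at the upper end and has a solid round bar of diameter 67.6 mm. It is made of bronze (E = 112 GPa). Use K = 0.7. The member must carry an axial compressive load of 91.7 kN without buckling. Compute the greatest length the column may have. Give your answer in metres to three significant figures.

I = πd⁴/64 = π×67.6⁴/64 = 1.025×10^6 mm⁴
I = 1.025×10^-6 m⁴
At the buckling limit P_cr = P = 9.170×10^4 N
From P_cr = π²EI/(K·L)²:  L = (1/K)·√(π²EI/P_cr) = (1/0.7)·√(π²×1.12×10^11×1.025×10^-6/9.170×10^4)
L = 5.02 m

L_max ≈ 5.02 m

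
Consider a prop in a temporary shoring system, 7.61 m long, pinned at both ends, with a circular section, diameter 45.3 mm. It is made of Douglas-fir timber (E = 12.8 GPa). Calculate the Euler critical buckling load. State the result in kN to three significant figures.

P_cr ≈ 0.451 kN

I = πd⁴/64 = π×45.3⁴/64 = 2.067×10^5 mm⁴
I = 2.067×10^5 mm⁴ = 2.067×10^-7 m⁴
Effective length L_e = K·L = 1 × 7.61 = 7.610 m
P_cr = π²EI / L_e² = π² × 12.8×10⁹ × 2.067×10^-7 / 7.610² = 450.9 N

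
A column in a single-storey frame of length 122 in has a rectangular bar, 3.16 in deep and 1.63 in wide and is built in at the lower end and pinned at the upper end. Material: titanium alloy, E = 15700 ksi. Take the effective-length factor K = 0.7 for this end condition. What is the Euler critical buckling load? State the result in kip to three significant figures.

Buckling occurs about the weak axis: I_min = h·b³/12 with b = 1.63 in (the shorter side).
I_min = 3.16×1.63³/12 = 1.140 in⁴
Effective length L_e = K·L = 0.7 × 122 = 85.40 in
P_cr = π²EI / L_e² = π² × 15700×10³ × 1.140 / 85.40² = 2.423×10^4 lb

P_cr ≈ 24.2 kip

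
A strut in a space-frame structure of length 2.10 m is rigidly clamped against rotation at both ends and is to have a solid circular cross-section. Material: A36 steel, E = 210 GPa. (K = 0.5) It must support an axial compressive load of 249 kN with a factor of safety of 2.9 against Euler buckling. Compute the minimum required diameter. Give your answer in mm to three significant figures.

Required P_cr = n·P = 2.9 × 249 = 722.1 kN
L_e = K·L = 0.5 × 2.10 = 1.050 m
Required I = P_cr·L_e²/(π²E) = 7.221×10^5 × 1.050² / (π² × 2.10×10^11) = 3.841×10^-7 m⁴
I_req = 3.841×10^5 mm⁴
Solid circle: I = πd⁴/64  ⇒  d = (64I/π)^(1/4) = (64×3.841×10^5/π)^(1/4) = 52.9 mm

d ≈ 52.9 mm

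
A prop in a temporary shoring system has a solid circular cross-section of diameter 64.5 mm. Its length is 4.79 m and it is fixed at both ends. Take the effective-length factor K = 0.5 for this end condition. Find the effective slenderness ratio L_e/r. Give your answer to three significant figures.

λ ≈ 149

For a solid circle r = d/4 = 64.5/4 = 16.12 mm
L_e = K·L = 0.5 × 4.79 m = 2.395 m = 2395.0 mm
λ = L_e / r_min = 2395.0 / 16.12 = 149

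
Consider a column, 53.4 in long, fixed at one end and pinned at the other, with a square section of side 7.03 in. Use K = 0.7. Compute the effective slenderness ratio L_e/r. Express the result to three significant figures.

λ ≈ 18.4

I = a⁴/12 = 7.03⁴/12 = 203.5 in⁴
A = 49.42 in²;  r_min = √(I/A) = √(203.5/49.42) = 2.029 in
L_e = K·L = 0.7 × 53.4 = 37.38 in
λ = L_e / r_min = 37.380 / 2.029 = 18.4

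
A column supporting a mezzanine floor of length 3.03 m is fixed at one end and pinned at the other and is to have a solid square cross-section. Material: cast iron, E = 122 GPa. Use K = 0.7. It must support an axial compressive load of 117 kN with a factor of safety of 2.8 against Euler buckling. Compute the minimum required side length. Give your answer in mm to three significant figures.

a ≈ 61.9 mm

Required P_cr = n·P = 2.8 × 117 = 327.6 kN
L_e = K·L = 0.7 × 3.03 = 2.121 m
Required I = P_cr·L_e²/(π²E) = 3.276×10^5 × 2.121² / (π² × 1.22×10^11) = 1.224×10^-6 m⁴
I_req = 1.224×10^6 mm⁴
Solid square: I = a⁴/12  ⇒  a = (12I)^(1/4) = (12×1.224×10^6)^(1/4) = 61.9 mm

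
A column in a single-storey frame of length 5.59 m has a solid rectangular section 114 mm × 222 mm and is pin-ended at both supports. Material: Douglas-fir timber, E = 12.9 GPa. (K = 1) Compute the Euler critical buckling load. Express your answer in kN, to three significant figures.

P_cr ≈ 112 kN

Buckling occurs about the weak axis: I_min = h·b³/12 with b = 114 mm (the shorter side).
I_min = 222×114³/12 = 2.741×10^7 mm⁴
I = 2.741×10^7 mm⁴ = 2.741×10^-5 m⁴
Effective length L_e = K·L = 1 × 5.59 = 5.590 m
P_cr = π²EI / L_e² = π² × 12.9×10⁹ × 2.741×10^-5 / 5.590² = 1.117×10^5 N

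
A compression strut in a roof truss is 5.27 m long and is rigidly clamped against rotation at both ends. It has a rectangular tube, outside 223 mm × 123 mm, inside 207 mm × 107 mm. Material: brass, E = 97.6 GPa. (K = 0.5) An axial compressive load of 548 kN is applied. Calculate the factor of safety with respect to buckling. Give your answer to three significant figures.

Weak-axis I_min = (h_o·b_o³ − h_i·b_i³)/12 with b_o = 123, b_i = 107.0 mm (shorter outer/inner sides).
I_min = (223×123³ − 207.0×107.0³)/12 = 1.345×10^7 mm⁴
I = 1.345×10^7 mm⁴ = 1.345×10^-5 m⁴
Effective length L_e = K·L = 0.5 × 5.27 = 2.635 m
P_cr = π²EI / L_e² = π² × 97.6×10⁹ × 1.345×10^-5 / 2.635² = 1.866×10^6 N
Factor of safety n = P_cr / P = 1865.9 / 548 = 3.40

n ≈ 3.40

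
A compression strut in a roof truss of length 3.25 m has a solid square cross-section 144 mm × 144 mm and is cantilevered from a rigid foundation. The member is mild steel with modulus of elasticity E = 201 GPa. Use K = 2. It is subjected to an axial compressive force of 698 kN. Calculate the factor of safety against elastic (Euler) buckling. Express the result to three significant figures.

I = a⁴/12 = 144⁴/12 = 3.583×10^7 mm⁴
I = 3.583×10^7 mm⁴ = 3.583×10^-5 m⁴
Effective length L_e = K·L = 2 × 3.25 = 6.500 m
P_cr = π²EI / L_e² = π² × 201×10⁹ × 3.583×10^-5 / 6.500² = 1.682×10^6 N
Factor of safety n = P_cr / P = 1682.4 / 698 = 2.41

n ≈ 2.41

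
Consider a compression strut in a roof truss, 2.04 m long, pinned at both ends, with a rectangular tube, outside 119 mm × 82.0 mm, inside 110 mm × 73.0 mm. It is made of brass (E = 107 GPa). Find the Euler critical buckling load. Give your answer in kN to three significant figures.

P_cr ≈ 483 kN

Weak-axis I_min = (h_o·b_o³ − h_i·b_i³)/12 with b_o = 82.0, b_i = 73.00 mm (shorter outer/inner sides).
I_min = (119×82.0³ − 110.0×73.00³)/12 = 1.902×10^6 mm⁴
I = 1.902×10^6 mm⁴ = 1.902×10^-6 m⁴
Effective length L_e = K·L = 1 × 2.04 = 2.040 m
P_cr = π²EI / L_e² = π² × 107×10⁹ × 1.902×10^-6 / 2.040² = 4.826×10^5 N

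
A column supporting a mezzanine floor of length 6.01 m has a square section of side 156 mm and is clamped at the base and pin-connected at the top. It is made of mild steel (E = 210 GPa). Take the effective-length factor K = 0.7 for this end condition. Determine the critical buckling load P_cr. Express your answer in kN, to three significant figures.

P_cr ≈ 5780 kN

I = a⁴/12 = 156⁴/12 = 4.935×10^7 mm⁴
I = 4.935×10^7 mm⁴ = 4.935×10^-5 m⁴
Effective length L_e = K·L = 0.7 × 6.01 = 4.207 m
P_cr = π²EI / L_e² = π² × 210×10⁹ × 4.935×10^-5 / 4.207² = 5.780×10^6 N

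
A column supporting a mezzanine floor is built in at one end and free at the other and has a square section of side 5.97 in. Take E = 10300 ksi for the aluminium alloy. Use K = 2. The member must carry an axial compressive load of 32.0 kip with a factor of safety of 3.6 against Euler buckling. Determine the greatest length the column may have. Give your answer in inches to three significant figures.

I = a⁴/12 = 5.97⁴/12 = 105.9 in⁴
Required critical load P_cr = n·P = 3.6 × 32.0 = 115.2 kip = 1.152×10^5 lb
From P_cr = π²EI/(K·L)²:  L = (1/K)·√(π²EI/P_cr) = (1/2)·√(π²×1.03×10^7×105.9/1.152×10^5)
L = 153 in

L_max ≈ 153 in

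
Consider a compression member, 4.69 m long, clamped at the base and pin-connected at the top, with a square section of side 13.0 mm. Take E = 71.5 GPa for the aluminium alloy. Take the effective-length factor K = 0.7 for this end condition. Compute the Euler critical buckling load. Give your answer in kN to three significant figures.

P_cr ≈ 0.156 kN

I = a⁴/12 = 13.0⁴/12 = 2.380×10^3 mm⁴
I = 2.380×10^3 mm⁴ = 2.380×10^-9 m⁴
Effective length L_e = K·L = 0.7 × 4.69 = 3.283 m
P_cr = π²EI / L_e² = π² × 71.5×10⁹ × 2.380×10^-9 / 3.283² = 155.8 N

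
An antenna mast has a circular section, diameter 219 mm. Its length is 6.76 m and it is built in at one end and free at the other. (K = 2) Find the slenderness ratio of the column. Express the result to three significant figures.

λ ≈ 247

I = πd⁴/64 = π×219⁴/64 = 1.129×10^8 mm⁴
A = 3.767×10^4 mm²;  r_min = √(I/A) = √(1.129×10^8/3.767×10^4) = 54.75 mm
L_e = K·L = 2 × 6.76 m = 13.52 m = 13520 mm
λ = L_e / r_min = 13520 / 54.75 = 247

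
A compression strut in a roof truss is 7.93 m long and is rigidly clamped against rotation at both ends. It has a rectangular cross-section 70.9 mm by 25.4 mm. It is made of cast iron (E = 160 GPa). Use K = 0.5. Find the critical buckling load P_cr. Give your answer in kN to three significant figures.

Buckling occurs about the weak axis: I_min = h·b³/12 with b = 25.4 mm (the shorter side).
I_min = 70.9×25.4³/12 = 9.682×10^4 mm⁴
I = 9.682×10^4 mm⁴ = 9.682×10^-8 m⁴
Effective length L_e = K·L = 0.5 × 7.93 = 3.965 m
P_cr = π²EI / L_e² = π² × 160×10⁹ × 9.682×10^-8 / 3.965² = 9.725×10^3 N

P_cr ≈ 9.73 kN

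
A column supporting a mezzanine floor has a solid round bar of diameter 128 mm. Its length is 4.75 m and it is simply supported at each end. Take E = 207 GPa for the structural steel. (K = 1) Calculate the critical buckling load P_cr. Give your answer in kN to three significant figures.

I = πd⁴/64 = π×128⁴/64 = 1.318×10^7 mm⁴
I = 1.318×10^7 mm⁴ = 1.318×10^-5 m⁴
Effective length L_e = K·L = 1 × 4.75 = 4.750 m
P_cr = π²EI / L_e² = π² × 207×10⁹ × 1.318×10^-5 / 4.750² = 1.193×10^6 N

P_cr ≈ 1190 kN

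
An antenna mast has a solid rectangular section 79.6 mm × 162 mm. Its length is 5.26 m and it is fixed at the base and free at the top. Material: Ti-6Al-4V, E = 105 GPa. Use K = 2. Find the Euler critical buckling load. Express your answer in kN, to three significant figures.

P_cr ≈ 63.8 kN

Buckling occurs about the weak axis: I_min = h·b³/12 with b = 79.6 mm (the shorter side).
I_min = 162×79.6³/12 = 6.809×10^6 mm⁴
I = 6.809×10^6 mm⁴ = 6.809×10^-6 m⁴
Effective length L_e = K·L = 2 × 5.26 = 10.52 m
P_cr = π²EI / L_e² = π² × 105×10⁹ × 6.809×10^-6 / 10.52² = 6.376×10^4 N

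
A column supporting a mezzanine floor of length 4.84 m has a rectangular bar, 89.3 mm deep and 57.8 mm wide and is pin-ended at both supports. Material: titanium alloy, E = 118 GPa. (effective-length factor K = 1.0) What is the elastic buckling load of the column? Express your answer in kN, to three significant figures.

Buckling occurs about the weak axis: I_min = h·b³/12 with b = 57.8 mm (the shorter side).
I_min = 89.3×57.8³/12 = 1.437×10^6 mm⁴
I = 1.437×10^6 mm⁴ = 1.437×10^-6 m⁴
Effective length L_e = K·L = 1 × 4.84 = 4.840 m
P_cr = π²EI / L_e² = π² × 118×10⁹ × 1.437×10^-6 / 4.840² = 7.144×10^4 N

P_cr ≈ 71.4 kN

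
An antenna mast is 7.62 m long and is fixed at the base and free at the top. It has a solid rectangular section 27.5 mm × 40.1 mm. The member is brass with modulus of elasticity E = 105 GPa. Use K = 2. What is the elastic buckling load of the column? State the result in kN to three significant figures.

P_cr ≈ 0.310 kN

Buckling occurs about the weak axis: I_min = h·b³/12 with b = 27.5 mm (the shorter side).
I_min = 40.1×27.5³/12 = 6.950×10^4 mm⁴
I = 6.950×10^4 mm⁴ = 6.950×10^-8 m⁴
Effective length L_e = K·L = 2 × 7.62 = 15.24 m
P_cr = π²EI / L_e² = π² × 105×10⁹ × 6.950×10^-8 / 15.24² = 310.1 N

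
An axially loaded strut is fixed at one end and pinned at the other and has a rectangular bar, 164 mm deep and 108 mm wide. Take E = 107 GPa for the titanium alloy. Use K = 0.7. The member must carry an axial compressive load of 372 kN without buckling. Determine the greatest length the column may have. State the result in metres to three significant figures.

L_max ≈ 9.99 m

Buckling occurs about the weak axis: I_min = h·b³/12 with b = 108 mm (the shorter side).
I_min = 164×108³/12 = 1.722×10^7 mm⁴
I = 1.722×10^-5 m⁴
At the buckling limit P_cr = P = 3.720×10^5 N
From P_cr = π²EI/(K·L)²:  L = (1/K)·√(π²EI/P_cr) = (1/0.7)·√(π²×1.07×10^11×1.722×10^-5/3.720×10^5)
L = 9.99 m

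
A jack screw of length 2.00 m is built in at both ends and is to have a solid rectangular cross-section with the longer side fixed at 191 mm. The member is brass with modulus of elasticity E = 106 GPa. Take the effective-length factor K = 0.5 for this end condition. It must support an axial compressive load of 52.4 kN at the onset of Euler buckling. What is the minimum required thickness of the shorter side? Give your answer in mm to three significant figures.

b ≈ 14.7 mm

L_e = K·L = 0.5 × 2.00 = 1.000 m
Required I = P_cr·L_e²/(π²E) = 5.240×10^4 × 1.000² / (π² × 1.06×10^11) = 5.009×10^-8 m⁴
I_req = 5.009×10^4 mm⁴
Rectangle, weak axis: I_min = h·b³/12 with h = 191 mm fixed  ⇒  b = (12I/h)^(1/3) = 14.7 mm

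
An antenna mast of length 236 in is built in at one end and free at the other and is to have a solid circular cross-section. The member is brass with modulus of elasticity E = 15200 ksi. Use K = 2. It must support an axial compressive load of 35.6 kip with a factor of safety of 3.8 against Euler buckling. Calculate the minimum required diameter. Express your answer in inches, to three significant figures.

Required P_cr = n·P = 3.8 × 35.6 = 135.3 kip
L_e = K·L = 2 × 236 = 472.0 in
Required I = P_cr·L_e²/(π²E) = 1.353×10^5 × 472.0² / (π² × 1.52×10^7) = 200.9 in⁴
Solid circle: I = πd⁴/64  ⇒  d = (64I/π)^(1/4) = (64×200.9/π)^(1/4) = 8.00 in

d ≈ 8.00 in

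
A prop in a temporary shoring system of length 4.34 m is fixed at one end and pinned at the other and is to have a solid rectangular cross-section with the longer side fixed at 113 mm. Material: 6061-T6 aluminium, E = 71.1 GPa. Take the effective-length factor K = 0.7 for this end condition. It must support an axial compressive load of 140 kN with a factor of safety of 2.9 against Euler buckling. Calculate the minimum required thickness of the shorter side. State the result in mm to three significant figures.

Required P_cr = n·P = 2.9 × 140 = 406.0 kN
L_e = K·L = 0.7 × 4.34 = 3.038 m
Required I = P_cr·L_e²/(π²E) = 4.060×10^5 × 3.038² / (π² × 7.11×10^10) = 5.340×10^-6 m⁴
I_req = 5.340×10^6 mm⁴
Rectangle, weak axis: I_min = h·b³/12 with h = 113 mm fixed  ⇒  b = (12I/h)^(1/3) = 82.8 mm

b ≈ 82.8 mm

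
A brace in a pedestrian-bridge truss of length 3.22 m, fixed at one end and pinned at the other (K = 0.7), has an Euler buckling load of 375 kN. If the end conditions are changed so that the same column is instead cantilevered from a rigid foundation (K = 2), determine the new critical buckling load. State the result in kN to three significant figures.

P_cr ∝ 1/K², so P_cr,new = P_cr,old × (K_old/K_new)² = 375 × (0.7/2)²
= 375 × 0.1225 = 45.9 kN

P_cr ≈ 45.9 kN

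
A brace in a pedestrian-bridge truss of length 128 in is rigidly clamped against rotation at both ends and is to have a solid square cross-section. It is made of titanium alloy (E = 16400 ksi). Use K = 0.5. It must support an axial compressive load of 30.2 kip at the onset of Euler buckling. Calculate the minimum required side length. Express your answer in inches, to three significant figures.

a ≈ 1.74 in

L_e = K·L = 0.5 × 128 = 64.00 in
Required I = P_cr·L_e²/(π²E) = 3.020×10^4 × 64.00² / (π² × 1.64×10^7) = 0.7642 in⁴
Solid square: I = a⁴/12  ⇒  a = (12I)^(1/4) = (12×0.7642)^(1/4) = 1.74 in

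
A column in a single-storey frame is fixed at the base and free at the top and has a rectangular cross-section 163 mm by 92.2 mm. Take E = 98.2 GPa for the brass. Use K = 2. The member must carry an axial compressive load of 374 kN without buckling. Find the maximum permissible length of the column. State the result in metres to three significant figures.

L_max ≈ 2.63 m

Buckling occurs about the weak axis: I_min = h·b³/12 with b = 92.2 mm (the shorter side).
I_min = 163×92.2³/12 = 1.065×10^7 mm⁴
I = 1.065×10^-5 m⁴
At the buckling limit P_cr = P = 3.740×10^5 N
From P_cr = π²EI/(K·L)²:  L = (1/K)·√(π²EI/P_cr) = (1/2)·√(π²×9.82×10^10×1.065×10^-5/3.740×10^5)
L = 2.63 m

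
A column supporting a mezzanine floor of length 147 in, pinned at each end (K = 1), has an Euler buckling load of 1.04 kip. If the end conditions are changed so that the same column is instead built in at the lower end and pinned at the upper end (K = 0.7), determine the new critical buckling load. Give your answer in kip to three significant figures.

P_cr ≈ 2.12 kip

P_cr ∝ 1/K², so P_cr,new = P_cr,old × (K_old/K_new)² = 1.04 × (1/0.7)²
= 1.04 × 2.041 = 2.12 kip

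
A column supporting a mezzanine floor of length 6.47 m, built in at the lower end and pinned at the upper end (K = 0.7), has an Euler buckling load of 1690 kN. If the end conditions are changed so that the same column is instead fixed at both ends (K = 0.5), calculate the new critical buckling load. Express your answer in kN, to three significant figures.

P_cr ∝ 1/K², so P_cr,new = P_cr,old × (K_old/K_new)² = 1690 × (0.7/0.5)²
= 1690 × 1.960 = 3310 kN

P_cr ≈ 3310 kN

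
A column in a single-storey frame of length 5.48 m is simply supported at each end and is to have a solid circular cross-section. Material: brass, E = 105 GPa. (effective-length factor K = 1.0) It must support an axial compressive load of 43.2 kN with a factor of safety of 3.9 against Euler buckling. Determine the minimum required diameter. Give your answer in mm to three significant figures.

Required P_cr = n·P = 3.9 × 43.2 = 168.5 kN
L_e = K·L = 1 × 5.48 = 5.480 m
Required I = P_cr·L_e²/(π²E) = 1.685×10^5 × 5.480² / (π² × 1.05×10^11) = 4.882×10^-6 m⁴
I_req = 4.882×10^6 mm⁴
Solid circle: I = πd⁴/64  ⇒  d = (64I/π)^(1/4) = (64×4.882×10^6/π)^(1/4) = 99.9 mm

d ≈ 99.9 mm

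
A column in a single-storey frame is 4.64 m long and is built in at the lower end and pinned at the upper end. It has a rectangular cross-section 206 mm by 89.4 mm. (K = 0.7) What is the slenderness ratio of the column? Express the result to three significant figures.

Buckling occurs about the weak axis: I_min = h·b³/12 with b = 89.4 mm (the shorter side).
I_min = 206×89.4³/12 = 1.227×10^7 mm⁴
A = 1.842×10^4 mm²;  r_min = √(I/A) = √(1.227×10^7/1.842×10^4) = 25.81 mm
L_e = K·L = 0.7 × 4.64 m = 3.248 m = 3248.0 mm
λ = L_e / r_min = 3248.0 / 25.81 = 126

λ ≈ 126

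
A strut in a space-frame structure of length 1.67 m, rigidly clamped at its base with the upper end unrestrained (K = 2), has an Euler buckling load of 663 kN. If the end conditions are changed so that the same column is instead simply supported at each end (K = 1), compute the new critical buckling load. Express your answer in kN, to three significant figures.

P_cr ≈ 2650 kN

P_cr ∝ 1/K², so P_cr,new = P_cr,old × (K_old/K_new)² = 663 × (2/1)²
= 663 × 4.000 = 2650 kN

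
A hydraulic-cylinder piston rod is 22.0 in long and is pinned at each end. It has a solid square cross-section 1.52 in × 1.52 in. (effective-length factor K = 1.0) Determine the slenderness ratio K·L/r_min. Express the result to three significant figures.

λ ≈ 50.1

I = a⁴/12 = 1.52⁴/12 = 0.4448 in⁴
A = 2.310 in²;  r_min = √(I/A) = √(0.4448/2.310) = 0.4388 in
L_e = K·L = 1 × 22.0 = 22.00 in
λ = L_e / r_min = 22.000 / 0.4388 = 50.1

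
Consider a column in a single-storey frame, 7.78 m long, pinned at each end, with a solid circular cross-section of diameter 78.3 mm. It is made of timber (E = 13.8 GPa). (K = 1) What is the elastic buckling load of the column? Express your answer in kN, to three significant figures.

P_cr ≈ 4.15 kN

I = πd⁴/64 = π×78.3⁴/64 = 1.845×10^6 mm⁴
I = 1.845×10^6 mm⁴ = 1.845×10^-6 m⁴
Effective length L_e = K·L = 1 × 7.78 = 7.780 m
P_cr = π²EI / L_e² = π² × 13.8×10⁹ × 1.845×10^-6 / 7.780² = 4.152×10^3 N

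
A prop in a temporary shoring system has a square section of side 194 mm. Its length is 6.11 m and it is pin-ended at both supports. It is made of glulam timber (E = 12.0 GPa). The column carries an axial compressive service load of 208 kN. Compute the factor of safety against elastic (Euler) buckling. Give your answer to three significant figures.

n ≈ 1.80

I = a⁴/12 = 194⁴/12 = 1.180×10^8 mm⁴
I = 1.180×10^8 mm⁴ = 1.180×10^-4 m⁴
Effective length L_e = K·L = 1 × 6.11 = 6.110 m
P_cr = π²EI / L_e² = π² × 12.0×10⁹ × 1.180×10^-4 / 6.110² = 3.745×10^5 N
Factor of safety n = P_cr / P = 374.48 / 208 = 1.80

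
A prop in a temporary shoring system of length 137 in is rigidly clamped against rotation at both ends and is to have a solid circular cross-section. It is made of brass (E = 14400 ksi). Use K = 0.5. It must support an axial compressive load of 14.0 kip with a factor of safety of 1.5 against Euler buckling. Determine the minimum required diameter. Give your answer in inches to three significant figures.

d ≈ 1.94 in

Required P_cr = n·P = 1.5 × 14.0 = 21.00 kip
L_e = K·L = 0.5 × 137 = 68.50 in
Required I = P_cr·L_e²/(π²E) = 2.100×10^4 × 68.50² / (π² × 1.44×10^7) = 0.6933 in⁴
Solid circle: I = πd⁴/64  ⇒  d = (64I/π)^(1/4) = (64×0.6933/π)^(1/4) = 1.94 in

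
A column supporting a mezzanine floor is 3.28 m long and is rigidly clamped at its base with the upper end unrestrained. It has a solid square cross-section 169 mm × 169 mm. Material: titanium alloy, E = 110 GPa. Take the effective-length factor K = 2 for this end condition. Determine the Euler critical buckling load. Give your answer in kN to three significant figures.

I = a⁴/12 = 169⁴/12 = 6.798×10^7 mm⁴
I = 6.798×10^7 mm⁴ = 6.798×10^-5 m⁴
Effective length L_e = K·L = 2 × 3.28 = 6.560 m
P_cr = π²EI / L_e² = π² × 110×10⁹ × 6.798×10^-5 / 6.560² = 1.715×10^6 N

P_cr ≈ 1710 kN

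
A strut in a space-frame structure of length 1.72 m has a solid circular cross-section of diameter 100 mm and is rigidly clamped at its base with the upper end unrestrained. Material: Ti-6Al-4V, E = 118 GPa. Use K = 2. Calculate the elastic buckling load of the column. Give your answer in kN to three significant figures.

P_cr ≈ 483 kN

I = πd⁴/64 = π×100⁴/64 = 4.909×10^6 mm⁴
I = 4.909×10^6 mm⁴ = 4.909×10^-6 m⁴
Effective length L_e = K·L = 2 × 1.72 = 3.440 m
P_cr = π²EI / L_e² = π² × 118×10⁹ × 4.909×10^-6 / 3.440² = 4.831×10^5 N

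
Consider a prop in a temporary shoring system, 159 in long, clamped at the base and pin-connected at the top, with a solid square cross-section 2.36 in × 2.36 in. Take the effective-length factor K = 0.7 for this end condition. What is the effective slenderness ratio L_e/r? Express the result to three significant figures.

For a square r = a/√12 = 2.36/√12 = 0.6813 in
L_e = K·L = 0.7 × 159 = 111.3 in
λ = L_e / r_min = 111.30 / 0.6813 = 163

λ ≈ 163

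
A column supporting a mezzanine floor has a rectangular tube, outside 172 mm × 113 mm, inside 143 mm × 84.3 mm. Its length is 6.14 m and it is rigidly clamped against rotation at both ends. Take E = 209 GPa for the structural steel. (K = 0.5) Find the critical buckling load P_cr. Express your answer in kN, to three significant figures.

P_cr ≈ 2960 kN

Weak-axis I_min = (h_o·b_o³ − h_i·b_i³)/12 with b_o = 113, b_i = 84.30 mm (shorter outer/inner sides).
I_min = (172×113³ − 143.0×84.30³)/12 = 1.354×10^7 mm⁴
I = 1.354×10^7 mm⁴ = 1.354×10^-5 m⁴
Effective length L_e = K·L = 0.5 × 6.14 = 3.070 m
P_cr = π²EI / L_e² = π² × 209×10⁹ × 1.354×10^-5 / 3.070² = 2.964×10^6 N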